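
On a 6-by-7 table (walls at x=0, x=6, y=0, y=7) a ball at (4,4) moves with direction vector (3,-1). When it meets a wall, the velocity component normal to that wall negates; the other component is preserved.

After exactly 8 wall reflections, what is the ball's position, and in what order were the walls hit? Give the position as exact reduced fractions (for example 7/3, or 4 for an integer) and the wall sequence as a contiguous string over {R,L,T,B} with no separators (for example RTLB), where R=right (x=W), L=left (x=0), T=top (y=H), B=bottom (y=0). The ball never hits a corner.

1. t=2/3 → R at (6,10/3); v=(-3,-1)
2. t=2 → L at (0,4/3); v=(3,-1)
3. t=4/3 → B at (4,0); v=(3,1)
4. t=2/3 → R at (6,2/3); v=(-3,1)
5. t=2 → L at (0,8/3); v=(3,1)
6. t=2 → R at (6,14/3); v=(-3,1)
7. t=2 → L at (0,20/3); v=(3,1)
8. t=1/3 → T at (1,7); v=(3,-1)

Final position: (1,7)
Wall sequence: RLBRLRLT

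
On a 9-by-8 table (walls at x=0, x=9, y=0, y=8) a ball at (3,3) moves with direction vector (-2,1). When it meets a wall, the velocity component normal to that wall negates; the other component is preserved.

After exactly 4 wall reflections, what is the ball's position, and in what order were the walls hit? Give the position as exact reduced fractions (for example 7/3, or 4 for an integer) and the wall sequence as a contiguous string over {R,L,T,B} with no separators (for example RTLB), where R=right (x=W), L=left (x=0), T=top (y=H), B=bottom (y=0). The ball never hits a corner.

1. t=3/2 → L at (0,9/2); v=(2,1)
2. t=7/2 → T at (7,8); v=(2,-1)
3. t=1 → R at (9,7); v=(-2,-1)
4. t=9/2 → L at (0,5/2); v=(2,-1)

Final position: (0,5/2)
Wall sequence: LTRL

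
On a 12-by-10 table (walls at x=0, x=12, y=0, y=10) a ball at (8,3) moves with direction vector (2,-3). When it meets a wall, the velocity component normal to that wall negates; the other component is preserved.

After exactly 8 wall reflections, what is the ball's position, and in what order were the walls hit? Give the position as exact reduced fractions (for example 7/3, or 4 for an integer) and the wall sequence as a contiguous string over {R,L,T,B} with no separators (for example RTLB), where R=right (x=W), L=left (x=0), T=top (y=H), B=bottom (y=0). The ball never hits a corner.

Final position: (34/3,0)
Wall sequence: BRTBLTRB

1. t=1 → B at (10,0); v=(2,3)
2. t=1 → R at (12,3); v=(-2,3)
3. t=7/3 → T at (22/3,10); v=(-2,-3)
4. t=10/3 → B at (2/3,0); v=(-2,3)
5. t=1/3 → L at (0,1); v=(2,3)
6. t=3 → T at (6,10); v=(2,-3)
7. t=3 → R at (12,1); v=(-2,-3)
8. t=1/3 → B at (34/3,0); v=(-2,3)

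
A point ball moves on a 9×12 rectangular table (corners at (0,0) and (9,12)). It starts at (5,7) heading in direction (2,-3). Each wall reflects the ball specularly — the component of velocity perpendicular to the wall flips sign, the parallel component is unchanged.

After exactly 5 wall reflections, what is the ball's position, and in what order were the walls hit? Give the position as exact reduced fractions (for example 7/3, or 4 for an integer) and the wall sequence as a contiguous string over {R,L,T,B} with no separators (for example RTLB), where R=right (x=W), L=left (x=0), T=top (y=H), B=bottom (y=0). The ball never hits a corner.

Final position: (23/3,0)
Wall sequence: RBTLB

1. t=2 → R at (9,1); v=(-2,-3)
2. t=1/3 → B at (25/3,0); v=(-2,3)
3. t=4 → T at (1/3,12); v=(-2,-3)
4. t=1/6 → L at (0,23/2); v=(2,-3)
5. t=23/6 → B at (23/3,0); v=(2,3)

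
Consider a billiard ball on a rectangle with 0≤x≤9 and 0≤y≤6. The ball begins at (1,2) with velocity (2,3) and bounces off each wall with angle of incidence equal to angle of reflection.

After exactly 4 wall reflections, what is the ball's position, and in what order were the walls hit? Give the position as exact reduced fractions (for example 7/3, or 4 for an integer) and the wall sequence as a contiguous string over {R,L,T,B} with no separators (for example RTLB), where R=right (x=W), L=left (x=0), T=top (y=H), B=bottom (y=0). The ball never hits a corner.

Final position: (19/3,6)
Wall sequence: TBRT

1. t=4/3 → T at (11/3,6); v=(2,-3)
2. t=2 → B at (23/3,0); v=(2,3)
3. t=2/3 → R at (9,2); v=(-2,3)
4. t=4/3 → T at (19/3,6); v=(-2,-3)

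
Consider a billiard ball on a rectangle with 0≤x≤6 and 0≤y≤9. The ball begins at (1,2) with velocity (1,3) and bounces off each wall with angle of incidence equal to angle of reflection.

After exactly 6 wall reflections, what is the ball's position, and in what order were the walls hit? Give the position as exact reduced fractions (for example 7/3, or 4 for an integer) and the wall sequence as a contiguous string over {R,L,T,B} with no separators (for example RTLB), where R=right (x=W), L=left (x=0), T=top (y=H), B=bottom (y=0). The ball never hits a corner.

Final position: (1/3,0)
Wall sequence: TRBTLB

1. t=7/3 → T at (10/3,9); v=(1,-3)
2. t=8/3 → R at (6,1); v=(-1,-3)
3. t=1/3 → B at (17/3,0); v=(-1,3)
4. t=3 → T at (8/3,9); v=(-1,-3)
5. t=8/3 → L at (0,1); v=(1,-3)
6. t=1/3 → B at (1/3,0); v=(1,3)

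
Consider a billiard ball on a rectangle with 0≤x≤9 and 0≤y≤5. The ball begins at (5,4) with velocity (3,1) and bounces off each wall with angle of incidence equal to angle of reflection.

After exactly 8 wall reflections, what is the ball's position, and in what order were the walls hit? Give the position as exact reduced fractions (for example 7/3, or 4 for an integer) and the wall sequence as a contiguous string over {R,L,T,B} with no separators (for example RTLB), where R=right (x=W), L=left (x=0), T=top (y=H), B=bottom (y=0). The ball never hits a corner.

Final position: (9,8/3)
Wall sequence: TRLBRLTR

1. t=1 → T at (8,5); v=(3,-1)
2. t=1/3 → R at (9,14/3); v=(-3,-1)
3. t=3 → L at (0,5/3); v=(3,-1)
4. t=5/3 → B at (5,0); v=(3,1)
5. t=4/3 → R at (9,4/3); v=(-3,1)
6. t=3 → L at (0,13/3); v=(3,1)
7. t=2/3 → T at (2,5); v=(3,-1)
8. t=7/3 → R at (9,8/3); v=(-3,-1)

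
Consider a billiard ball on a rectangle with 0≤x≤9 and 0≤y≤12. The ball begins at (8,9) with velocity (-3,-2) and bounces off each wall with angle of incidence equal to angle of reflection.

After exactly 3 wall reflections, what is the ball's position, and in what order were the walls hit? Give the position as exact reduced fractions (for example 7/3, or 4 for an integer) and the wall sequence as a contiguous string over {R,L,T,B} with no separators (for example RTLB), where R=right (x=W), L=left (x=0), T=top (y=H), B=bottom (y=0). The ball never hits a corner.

Final position: (9,7/3)
Wall sequence: LBR

1. t=8/3 → L at (0,11/3); v=(3,-2)
2. t=11/6 → B at (11/2,0); v=(3,2)
3. t=7/6 → R at (9,7/3); v=(-3,2)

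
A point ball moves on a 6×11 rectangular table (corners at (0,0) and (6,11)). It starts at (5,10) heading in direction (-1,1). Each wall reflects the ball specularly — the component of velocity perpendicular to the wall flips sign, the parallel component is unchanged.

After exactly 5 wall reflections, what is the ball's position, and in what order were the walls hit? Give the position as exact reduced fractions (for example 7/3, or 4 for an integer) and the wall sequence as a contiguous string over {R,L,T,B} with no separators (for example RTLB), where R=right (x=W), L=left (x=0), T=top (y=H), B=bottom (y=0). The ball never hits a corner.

1. t=1 → T at (4,11); v=(-1,-1)
2. t=4 → L at (0,7); v=(1,-1)
3. t=6 → R at (6,1); v=(-1,-1)
4. t=1 → B at (5,0); v=(-1,1)
5. t=5 → L at (0,5); v=(1,1)

Final position: (0,5)
Wall sequence: TLRBL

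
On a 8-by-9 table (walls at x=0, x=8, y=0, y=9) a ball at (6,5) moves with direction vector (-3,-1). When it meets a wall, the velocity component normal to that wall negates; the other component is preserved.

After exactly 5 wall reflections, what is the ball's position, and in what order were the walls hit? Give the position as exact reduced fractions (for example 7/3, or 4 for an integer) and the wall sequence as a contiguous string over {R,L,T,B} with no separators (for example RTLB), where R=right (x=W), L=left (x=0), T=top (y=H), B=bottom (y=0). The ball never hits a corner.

1. t=2 → L at (0,3); v=(3,-1)
2. t=8/3 → R at (8,1/3); v=(-3,-1)
3. t=1/3 → B at (7,0); v=(-3,1)
4. t=7/3 → L at (0,7/3); v=(3,1)
5. t=8/3 → R at (8,5); v=(-3,1)

Final position: (8,5)
Wall sequence: LRBLR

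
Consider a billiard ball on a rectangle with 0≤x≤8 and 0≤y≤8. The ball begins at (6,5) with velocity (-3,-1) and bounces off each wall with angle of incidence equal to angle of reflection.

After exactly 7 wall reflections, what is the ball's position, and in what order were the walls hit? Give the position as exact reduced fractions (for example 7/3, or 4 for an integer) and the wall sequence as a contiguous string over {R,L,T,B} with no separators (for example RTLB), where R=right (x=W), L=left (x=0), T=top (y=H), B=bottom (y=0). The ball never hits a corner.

Final position: (1,8)
Wall sequence: LRBLRLT

1. t=2 → L at (0,3); v=(3,-1)
2. t=8/3 → R at (8,1/3); v=(-3,-1)
3. t=1/3 → B at (7,0); v=(-3,1)
4. t=7/3 → L at (0,7/3); v=(3,1)
5. t=8/3 → R at (8,5); v=(-3,1)
6. t=8/3 → L at (0,23/3); v=(3,1)
7. t=1/3 → T at (1,8); v=(3,-1)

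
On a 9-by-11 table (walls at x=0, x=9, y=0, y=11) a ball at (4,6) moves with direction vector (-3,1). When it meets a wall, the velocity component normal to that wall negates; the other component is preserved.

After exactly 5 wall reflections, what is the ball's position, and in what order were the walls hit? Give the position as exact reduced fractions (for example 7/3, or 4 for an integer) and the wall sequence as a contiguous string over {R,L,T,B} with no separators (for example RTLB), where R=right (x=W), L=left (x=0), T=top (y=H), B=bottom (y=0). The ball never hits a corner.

Final position: (9,17/3)
Wall sequence: LRTLR

1. t=4/3 → L at (0,22/3); v=(3,1)
2. t=3 → R at (9,31/3); v=(-3,1)
3. t=2/3 → T at (7,11); v=(-3,-1)
4. t=7/3 → L at (0,26/3); v=(3,-1)
5. t=3 → R at (9,17/3); v=(-3,-1)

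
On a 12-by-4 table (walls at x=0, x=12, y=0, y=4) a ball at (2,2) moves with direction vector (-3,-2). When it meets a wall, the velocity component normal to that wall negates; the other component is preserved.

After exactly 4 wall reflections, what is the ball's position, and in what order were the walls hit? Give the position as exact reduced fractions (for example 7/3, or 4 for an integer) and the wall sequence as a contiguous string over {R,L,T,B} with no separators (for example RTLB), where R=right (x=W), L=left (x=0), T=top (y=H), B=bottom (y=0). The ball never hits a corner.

Final position: (12,2/3)
Wall sequence: LBTR

1. t=2/3 → L at (0,2/3); v=(3,-2)
2. t=1/3 → B at (1,0); v=(3,2)
3. t=2 → T at (7,4); v=(3,-2)
4. t=5/3 → R at (12,2/3); v=(-3,-2)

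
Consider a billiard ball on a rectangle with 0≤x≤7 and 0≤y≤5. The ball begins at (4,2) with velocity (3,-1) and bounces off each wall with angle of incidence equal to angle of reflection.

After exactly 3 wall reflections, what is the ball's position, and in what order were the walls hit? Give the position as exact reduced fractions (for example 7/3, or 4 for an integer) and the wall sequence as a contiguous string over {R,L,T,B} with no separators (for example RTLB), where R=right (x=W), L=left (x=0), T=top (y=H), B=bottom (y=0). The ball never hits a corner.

1. t=1 → R at (7,1); v=(-3,-1)
2. t=1 → B at (4,0); v=(-3,1)
3. t=4/3 → L at (0,4/3); v=(3,1)

Final position: (0,4/3)
Wall sequence: RBL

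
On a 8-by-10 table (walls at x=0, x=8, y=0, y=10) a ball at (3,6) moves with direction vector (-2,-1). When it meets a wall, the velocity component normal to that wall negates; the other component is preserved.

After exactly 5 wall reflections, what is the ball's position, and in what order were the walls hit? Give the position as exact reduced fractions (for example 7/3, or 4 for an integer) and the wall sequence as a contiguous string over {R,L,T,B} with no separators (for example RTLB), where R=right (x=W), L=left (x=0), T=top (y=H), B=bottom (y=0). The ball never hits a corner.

Final position: (8,15/2)
Wall sequence: LRBLR

1. t=3/2 → L at (0,9/2); v=(2,-1)
2. t=4 → R at (8,1/2); v=(-2,-1)
3. t=1/2 → B at (7,0); v=(-2,1)
4. t=7/2 → L at (0,7/2); v=(2,1)
5. t=4 → R at (8,15/2); v=(-2,1)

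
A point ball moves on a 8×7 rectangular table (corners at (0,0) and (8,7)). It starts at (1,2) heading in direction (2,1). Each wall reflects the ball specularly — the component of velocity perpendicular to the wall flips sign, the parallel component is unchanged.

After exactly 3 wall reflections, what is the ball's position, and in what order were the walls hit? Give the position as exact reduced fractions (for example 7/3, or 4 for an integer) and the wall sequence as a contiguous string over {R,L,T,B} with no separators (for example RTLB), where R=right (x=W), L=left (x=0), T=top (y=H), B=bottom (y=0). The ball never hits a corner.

1. t=7/2 → R at (8,11/2); v=(-2,1)
2. t=3/2 → T at (5,7); v=(-2,-1)
3. t=5/2 → L at (0,9/2); v=(2,-1)

Final position: (0,9/2)
Wall sequence: RTL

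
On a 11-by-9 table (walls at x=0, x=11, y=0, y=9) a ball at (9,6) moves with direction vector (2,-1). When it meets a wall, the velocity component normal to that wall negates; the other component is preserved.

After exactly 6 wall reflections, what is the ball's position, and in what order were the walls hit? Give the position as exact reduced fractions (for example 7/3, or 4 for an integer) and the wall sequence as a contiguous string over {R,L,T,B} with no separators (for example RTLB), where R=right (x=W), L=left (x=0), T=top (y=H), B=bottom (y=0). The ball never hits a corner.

Final position: (0,13/2)
Wall sequence: RBLRTL

1. t=1 → R at (11,5); v=(-2,-1)
2. t=5 → B at (1,0); v=(-2,1)
3. t=1/2 → L at (0,1/2); v=(2,1)
4. t=11/2 → R at (11,6); v=(-2,1)
5. t=3 → T at (5,9); v=(-2,-1)
6. t=5/2 → L at (0,13/2); v=(2,-1)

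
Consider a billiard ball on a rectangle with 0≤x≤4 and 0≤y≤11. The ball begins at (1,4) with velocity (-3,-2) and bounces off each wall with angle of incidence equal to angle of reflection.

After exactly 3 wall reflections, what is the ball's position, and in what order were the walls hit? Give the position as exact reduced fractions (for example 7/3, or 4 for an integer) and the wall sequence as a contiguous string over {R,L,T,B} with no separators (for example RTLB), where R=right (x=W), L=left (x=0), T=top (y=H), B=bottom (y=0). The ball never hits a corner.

1. t=1/3 → L at (0,10/3); v=(3,-2)
2. t=4/3 → R at (4,2/3); v=(-3,-2)
3. t=1/3 → B at (3,0); v=(-3,2)

Final position: (3,0)
Wall sequence: LRB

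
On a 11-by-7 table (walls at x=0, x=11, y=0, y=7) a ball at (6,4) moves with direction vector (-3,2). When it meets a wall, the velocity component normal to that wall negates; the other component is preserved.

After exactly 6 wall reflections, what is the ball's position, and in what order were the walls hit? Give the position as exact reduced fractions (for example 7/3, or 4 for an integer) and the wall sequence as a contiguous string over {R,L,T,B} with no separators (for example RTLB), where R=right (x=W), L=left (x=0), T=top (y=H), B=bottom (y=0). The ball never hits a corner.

Final position: (0,16/3)
Wall sequence: TLBRTL

1. t=3/2 → T at (3/2,7); v=(-3,-2)
2. t=1/2 → L at (0,6); v=(3,-2)
3. t=3 → B at (9,0); v=(3,2)
4. t=2/3 → R at (11,4/3); v=(-3,2)
5. t=17/6 → T at (5/2,7); v=(-3,-2)
6. t=5/6 → L at (0,16/3); v=(3,-2)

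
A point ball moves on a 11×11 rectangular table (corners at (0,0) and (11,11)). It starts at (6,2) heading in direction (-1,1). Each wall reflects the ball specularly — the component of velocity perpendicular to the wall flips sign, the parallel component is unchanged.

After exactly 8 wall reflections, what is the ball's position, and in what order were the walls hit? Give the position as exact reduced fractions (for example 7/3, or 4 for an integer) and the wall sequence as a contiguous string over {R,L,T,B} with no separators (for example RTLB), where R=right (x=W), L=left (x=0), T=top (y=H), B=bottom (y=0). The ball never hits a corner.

Final position: (8,0)
Wall sequence: LTRBLTRB

1. t=6 → L at (0,8); v=(1,1)
2. t=3 → T at (3,11); v=(1,-1)
3. t=8 → R at (11,3); v=(-1,-1)
4. t=3 → B at (8,0); v=(-1,1)
5. t=8 → L at (0,8); v=(1,1)
6. t=3 → T at (3,11); v=(1,-1)
7. t=8 → R at (11,3); v=(-1,-1)
8. t=3 → B at (8,0); v=(-1,1)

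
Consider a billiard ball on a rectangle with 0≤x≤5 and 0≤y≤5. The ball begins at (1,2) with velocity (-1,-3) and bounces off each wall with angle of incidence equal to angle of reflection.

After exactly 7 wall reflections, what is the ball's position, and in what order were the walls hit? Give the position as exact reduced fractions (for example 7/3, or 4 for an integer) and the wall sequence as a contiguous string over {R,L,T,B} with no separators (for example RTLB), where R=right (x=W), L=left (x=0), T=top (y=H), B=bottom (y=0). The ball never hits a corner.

1. t=2/3 → B at (1/3,0); v=(-1,3)
2. t=1/3 → L at (0,1); v=(1,3)
3. t=4/3 → T at (4/3,5); v=(1,-3)
4. t=5/3 → B at (3,0); v=(1,3)
5. t=5/3 → T at (14/3,5); v=(1,-3)
6. t=1/3 → R at (5,4); v=(-1,-3)
7. t=4/3 → B at (11/3,0); v=(-1,3)

Final position: (11/3,0)
Wall sequence: BLTBTRB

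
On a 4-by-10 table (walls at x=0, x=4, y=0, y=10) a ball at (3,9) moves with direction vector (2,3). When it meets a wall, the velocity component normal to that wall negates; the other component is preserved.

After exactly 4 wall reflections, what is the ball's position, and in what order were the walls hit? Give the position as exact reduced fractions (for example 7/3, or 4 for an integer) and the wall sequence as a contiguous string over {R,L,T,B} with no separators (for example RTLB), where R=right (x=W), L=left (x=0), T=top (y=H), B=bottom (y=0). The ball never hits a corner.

Final position: (7/3,0)
Wall sequence: TRLB

1. t=1/3 → T at (11/3,10); v=(2,-3)
2. t=1/6 → R at (4,19/2); v=(-2,-3)
3. t=2 → L at (0,7/2); v=(2,-3)
4. t=7/6 → B at (7/3,0); v=(2,3)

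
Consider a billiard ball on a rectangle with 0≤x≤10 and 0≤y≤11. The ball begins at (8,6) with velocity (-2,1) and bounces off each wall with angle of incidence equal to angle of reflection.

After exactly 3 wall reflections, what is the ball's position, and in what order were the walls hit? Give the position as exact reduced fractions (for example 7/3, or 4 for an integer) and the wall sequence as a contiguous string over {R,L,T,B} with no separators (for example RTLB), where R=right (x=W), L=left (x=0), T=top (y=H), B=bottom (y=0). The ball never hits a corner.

Final position: (10,7)
Wall sequence: LTR

1. t=4 → L at (0,10); v=(2,1)
2. t=1 → T at (2,11); v=(2,-1)
3. t=4 → R at (10,7); v=(-2,-1)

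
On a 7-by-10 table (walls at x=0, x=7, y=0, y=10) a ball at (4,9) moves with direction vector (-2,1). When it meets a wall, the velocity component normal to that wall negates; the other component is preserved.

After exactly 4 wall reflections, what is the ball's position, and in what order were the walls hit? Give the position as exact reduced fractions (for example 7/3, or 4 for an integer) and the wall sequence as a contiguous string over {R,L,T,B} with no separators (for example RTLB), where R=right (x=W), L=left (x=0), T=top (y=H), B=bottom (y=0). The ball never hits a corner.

1. t=1 → T at (2,10); v=(-2,-1)
2. t=1 → L at (0,9); v=(2,-1)
3. t=7/2 → R at (7,11/2); v=(-2,-1)
4. t=7/2 → L at (0,2); v=(2,-1)

Final position: (0,2)
Wall sequence: TLRL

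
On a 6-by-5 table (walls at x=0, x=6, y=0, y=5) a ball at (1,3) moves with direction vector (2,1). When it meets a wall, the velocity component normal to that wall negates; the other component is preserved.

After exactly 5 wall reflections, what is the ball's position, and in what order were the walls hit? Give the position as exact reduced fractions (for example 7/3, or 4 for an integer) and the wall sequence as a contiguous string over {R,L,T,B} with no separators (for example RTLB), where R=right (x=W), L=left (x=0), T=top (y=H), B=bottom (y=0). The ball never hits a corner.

Final position: (6,3/2)
Wall sequence: TRLBR

1. t=2 → T at (5,5); v=(2,-1)
2. t=1/2 → R at (6,9/2); v=(-2,-1)
3. t=3 → L at (0,3/2); v=(2,-1)
4. t=3/2 → B at (3,0); v=(2,1)
5. t=3/2 → R at (6,3/2); v=(-2,1)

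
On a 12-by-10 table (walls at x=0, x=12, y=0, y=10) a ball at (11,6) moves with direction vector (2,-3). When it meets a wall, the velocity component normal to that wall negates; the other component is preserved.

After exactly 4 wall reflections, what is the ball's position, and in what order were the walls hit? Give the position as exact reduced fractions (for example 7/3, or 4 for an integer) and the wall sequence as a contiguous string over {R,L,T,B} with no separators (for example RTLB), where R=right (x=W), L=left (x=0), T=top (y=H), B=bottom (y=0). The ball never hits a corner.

Final position: (0,13/2)
Wall sequence: RBTL

1. t=1/2 → R at (12,9/2); v=(-2,-3)
2. t=3/2 → B at (9,0); v=(-2,3)
3. t=10/3 → T at (7/3,10); v=(-2,-3)
4. t=7/6 → L at (0,13/2); v=(2,-3)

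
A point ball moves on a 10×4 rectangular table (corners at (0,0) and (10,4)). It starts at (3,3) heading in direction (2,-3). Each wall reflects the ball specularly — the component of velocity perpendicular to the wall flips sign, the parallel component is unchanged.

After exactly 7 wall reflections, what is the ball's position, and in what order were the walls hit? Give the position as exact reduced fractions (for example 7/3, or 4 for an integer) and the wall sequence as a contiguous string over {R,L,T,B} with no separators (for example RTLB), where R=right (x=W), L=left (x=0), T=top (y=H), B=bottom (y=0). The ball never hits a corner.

1. t=1 → B at (5,0); v=(2,3)
2. t=4/3 → T at (23/3,4); v=(2,-3)
3. t=7/6 → R at (10,1/2); v=(-2,-3)
4. t=1/6 → B at (29/3,0); v=(-2,3)
5. t=4/3 → T at (7,4); v=(-2,-3)
6. t=4/3 → B at (13/3,0); v=(-2,3)
7. t=4/3 → T at (5/3,4); v=(-2,-3)

Final position: (5/3,4)
Wall sequence: BTRBTBT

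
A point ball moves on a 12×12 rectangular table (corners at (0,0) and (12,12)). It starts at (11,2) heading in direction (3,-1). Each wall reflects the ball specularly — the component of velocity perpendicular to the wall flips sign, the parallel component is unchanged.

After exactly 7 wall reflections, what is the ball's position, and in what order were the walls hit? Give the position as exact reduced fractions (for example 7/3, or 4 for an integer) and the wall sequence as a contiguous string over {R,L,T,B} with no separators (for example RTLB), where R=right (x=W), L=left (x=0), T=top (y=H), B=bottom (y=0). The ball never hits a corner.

Final position: (12,29/3)
Wall sequence: RBLRLTR

1. t=1/3 → R at (12,5/3); v=(-3,-1)
2. t=5/3 → B at (7,0); v=(-3,1)
3. t=7/3 → L at (0,7/3); v=(3,1)
4. t=4 → R at (12,19/3); v=(-3,1)
5. t=4 → L at (0,31/3); v=(3,1)
6. t=5/3 → T at (5,12); v=(3,-1)
7. t=7/3 → R at (12,29/3); v=(-3,-1)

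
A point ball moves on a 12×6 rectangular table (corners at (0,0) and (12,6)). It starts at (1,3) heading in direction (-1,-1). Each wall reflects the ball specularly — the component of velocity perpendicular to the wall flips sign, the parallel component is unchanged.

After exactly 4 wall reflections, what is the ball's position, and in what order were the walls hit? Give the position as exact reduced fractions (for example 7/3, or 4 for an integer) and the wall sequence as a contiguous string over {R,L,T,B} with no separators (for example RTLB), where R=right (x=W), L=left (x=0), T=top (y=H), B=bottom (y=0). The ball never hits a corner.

1. t=1 → L at (0,2); v=(1,-1)
2. t=2 → B at (2,0); v=(1,1)
3. t=6 → T at (8,6); v=(1,-1)
4. t=4 → R at (12,2); v=(-1,-1)

Final position: (12,2)
Wall sequence: LBTR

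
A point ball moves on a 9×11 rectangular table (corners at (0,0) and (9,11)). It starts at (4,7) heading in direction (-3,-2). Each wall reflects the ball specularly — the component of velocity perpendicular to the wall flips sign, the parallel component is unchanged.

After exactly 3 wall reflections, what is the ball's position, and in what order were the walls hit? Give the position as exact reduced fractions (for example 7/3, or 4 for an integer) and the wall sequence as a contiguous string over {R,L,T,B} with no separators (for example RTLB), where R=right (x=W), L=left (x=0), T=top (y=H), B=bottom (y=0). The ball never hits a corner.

Final position: (9,5/3)
Wall sequence: LBR

1. t=4/3 → L at (0,13/3); v=(3,-2)
2. t=13/6 → B at (13/2,0); v=(3,2)
3. t=5/6 → R at (9,5/3); v=(-3,2)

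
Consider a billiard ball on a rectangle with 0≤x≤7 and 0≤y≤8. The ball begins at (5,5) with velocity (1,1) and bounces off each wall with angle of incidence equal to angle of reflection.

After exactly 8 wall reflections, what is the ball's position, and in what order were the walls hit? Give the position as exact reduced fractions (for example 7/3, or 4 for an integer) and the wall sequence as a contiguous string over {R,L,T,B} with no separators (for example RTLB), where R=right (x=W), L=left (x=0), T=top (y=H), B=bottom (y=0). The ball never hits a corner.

Final position: (4,0)
Wall sequence: RTLBRTLB

1. t=2 → R at (7,7); v=(-1,1)
2. t=1 → T at (6,8); v=(-1,-1)
3. t=6 → L at (0,2); v=(1,-1)
4. t=2 → B at (2,0); v=(1,1)
5. t=5 → R at (7,5); v=(-1,1)
6. t=3 → T at (4,8); v=(-1,-1)
7. t=4 → L at (0,4); v=(1,-1)
8. t=4 → B at (4,0); v=(1,1)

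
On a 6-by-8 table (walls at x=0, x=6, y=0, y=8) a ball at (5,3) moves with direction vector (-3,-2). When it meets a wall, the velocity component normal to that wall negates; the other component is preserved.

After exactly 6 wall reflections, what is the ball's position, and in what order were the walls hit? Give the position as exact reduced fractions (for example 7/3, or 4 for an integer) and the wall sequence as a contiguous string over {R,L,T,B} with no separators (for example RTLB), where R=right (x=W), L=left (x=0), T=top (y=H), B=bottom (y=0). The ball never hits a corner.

Final position: (6,11/3)
Wall sequence: BLRTLR

1. t=3/2 → B at (1/2,0); v=(-3,2)
2. t=1/6 → L at (0,1/3); v=(3,2)
3. t=2 → R at (6,13/3); v=(-3,2)
4. t=11/6 → T at (1/2,8); v=(-3,-2)
5. t=1/6 → L at (0,23/3); v=(3,-2)
6. t=2 → R at (6,11/3); v=(-3,-2)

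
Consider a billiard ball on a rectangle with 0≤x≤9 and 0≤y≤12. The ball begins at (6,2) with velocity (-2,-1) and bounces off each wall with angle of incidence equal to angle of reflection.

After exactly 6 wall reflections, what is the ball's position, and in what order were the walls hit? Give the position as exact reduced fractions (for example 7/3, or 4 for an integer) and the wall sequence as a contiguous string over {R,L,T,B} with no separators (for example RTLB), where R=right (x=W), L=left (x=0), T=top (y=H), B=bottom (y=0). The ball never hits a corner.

Final position: (9,19/2)
Wall sequence: BLRLTR

1. t=2 → B at (2,0); v=(-2,1)
2. t=1 → L at (0,1); v=(2,1)
3. t=9/2 → R at (9,11/2); v=(-2,1)
4. t=9/2 → L at (0,10); v=(2,1)
5. t=2 → T at (4,12); v=(2,-1)
6. t=5/2 → R at (9,19/2); v=(-2,-1)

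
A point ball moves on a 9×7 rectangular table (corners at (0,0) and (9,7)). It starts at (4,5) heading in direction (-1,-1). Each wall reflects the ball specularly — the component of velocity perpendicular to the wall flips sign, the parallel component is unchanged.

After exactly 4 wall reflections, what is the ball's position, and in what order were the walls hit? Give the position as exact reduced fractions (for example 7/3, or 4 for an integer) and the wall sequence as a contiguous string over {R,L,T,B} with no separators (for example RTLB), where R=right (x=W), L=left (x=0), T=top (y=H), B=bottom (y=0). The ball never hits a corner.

Final position: (9,6)
Wall sequence: LBTR

1. t=4 → L at (0,1); v=(1,-1)
2. t=1 → B at (1,0); v=(1,1)
3. t=7 → T at (8,7); v=(1,-1)
4. t=1 → R at (9,6); v=(-1,-1)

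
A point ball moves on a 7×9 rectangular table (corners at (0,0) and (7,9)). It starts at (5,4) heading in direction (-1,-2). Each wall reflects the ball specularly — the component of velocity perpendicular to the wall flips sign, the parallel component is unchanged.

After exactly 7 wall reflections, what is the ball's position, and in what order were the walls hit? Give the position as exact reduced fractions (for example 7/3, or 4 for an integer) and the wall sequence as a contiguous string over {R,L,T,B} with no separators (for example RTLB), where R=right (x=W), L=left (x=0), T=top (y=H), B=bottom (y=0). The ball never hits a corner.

Final position: (0,2)
Wall sequence: BLTBRTL

1. t=2 → B at (3,0); v=(-1,2)
2. t=3 → L at (0,6); v=(1,2)
3. t=3/2 → T at (3/2,9); v=(1,-2)
4. t=9/2 → B at (6,0); v=(1,2)
5. t=1 → R at (7,2); v=(-1,2)
6. t=7/2 → T at (7/2,9); v=(-1,-2)
7. t=7/2 → L at (0,2); v=(1,-2)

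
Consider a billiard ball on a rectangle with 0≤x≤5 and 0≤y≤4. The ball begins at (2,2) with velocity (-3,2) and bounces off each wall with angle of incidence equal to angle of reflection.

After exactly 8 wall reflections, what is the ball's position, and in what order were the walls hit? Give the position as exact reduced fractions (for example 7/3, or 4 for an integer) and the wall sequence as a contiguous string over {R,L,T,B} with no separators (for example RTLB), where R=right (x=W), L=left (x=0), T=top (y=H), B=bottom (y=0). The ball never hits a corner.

Final position: (1,0)
Wall sequence: LTRBLTRB

1. t=2/3 → L at (0,10/3); v=(3,2)
2. t=1/3 → T at (1,4); v=(3,-2)
3. t=4/3 → R at (5,4/3); v=(-3,-2)
4. t=2/3 → B at (3,0); v=(-3,2)
5. t=1 → L at (0,2); v=(3,2)
6. t=1 → T at (3,4); v=(3,-2)
7. t=2/3 → R at (5,8/3); v=(-3,-2)
8. t=4/3 → B at (1,0); v=(-3,2)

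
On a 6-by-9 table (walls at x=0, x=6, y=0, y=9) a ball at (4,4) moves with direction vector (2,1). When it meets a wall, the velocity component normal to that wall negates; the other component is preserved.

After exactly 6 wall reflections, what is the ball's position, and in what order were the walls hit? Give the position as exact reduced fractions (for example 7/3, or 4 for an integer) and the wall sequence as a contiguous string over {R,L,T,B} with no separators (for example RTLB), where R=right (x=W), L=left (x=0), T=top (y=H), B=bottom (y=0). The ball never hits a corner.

1. t=1 → R at (6,5); v=(-2,1)
2. t=3 → L at (0,8); v=(2,1)
3. t=1 → T at (2,9); v=(2,-1)
4. t=2 → R at (6,7); v=(-2,-1)
5. t=3 → L at (0,4); v=(2,-1)
6. t=3 → R at (6,1); v=(-2,-1)

Final position: (6,1)
Wall sequence: RLTRLR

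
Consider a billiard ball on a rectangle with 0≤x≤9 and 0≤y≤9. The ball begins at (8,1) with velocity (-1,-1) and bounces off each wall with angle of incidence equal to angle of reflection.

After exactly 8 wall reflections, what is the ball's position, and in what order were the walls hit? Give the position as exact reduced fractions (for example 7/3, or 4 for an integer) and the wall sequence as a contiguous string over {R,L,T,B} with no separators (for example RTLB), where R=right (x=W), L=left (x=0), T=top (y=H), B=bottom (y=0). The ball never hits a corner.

Final position: (9,2)
Wall sequence: BLTRBLTR

1. t=1 → B at (7,0); v=(-1,1)
2. t=7 → L at (0,7); v=(1,1)
3. t=2 → T at (2,9); v=(1,-1)
4. t=7 → R at (9,2); v=(-1,-1)
5. t=2 → B at (7,0); v=(-1,1)
6. t=7 → L at (0,7); v=(1,1)
7. t=2 → T at (2,9); v=(1,-1)
8. t=7 → R at (9,2); v=(-1,-1)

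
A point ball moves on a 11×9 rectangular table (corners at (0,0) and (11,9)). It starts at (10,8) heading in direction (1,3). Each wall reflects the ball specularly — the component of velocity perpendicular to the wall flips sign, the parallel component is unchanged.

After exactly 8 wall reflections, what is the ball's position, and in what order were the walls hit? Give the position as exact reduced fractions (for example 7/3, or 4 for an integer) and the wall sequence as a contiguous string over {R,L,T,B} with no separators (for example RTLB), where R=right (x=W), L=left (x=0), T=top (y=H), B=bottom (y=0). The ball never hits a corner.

1. t=1/3 → T at (31/3,9); v=(1,-3)
2. t=2/3 → R at (11,7); v=(-1,-3)
3. t=7/3 → B at (26/3,0); v=(-1,3)
4. t=3 → T at (17/3,9); v=(-1,-3)
5. t=3 → B at (8/3,0); v=(-1,3)
6. t=8/3 → L at (0,8); v=(1,3)
7. t=1/3 → T at (1/3,9); v=(1,-3)
8. t=3 → B at (10/3,0); v=(1,3)

Final position: (10/3,0)
Wall sequence: TRBTBLTB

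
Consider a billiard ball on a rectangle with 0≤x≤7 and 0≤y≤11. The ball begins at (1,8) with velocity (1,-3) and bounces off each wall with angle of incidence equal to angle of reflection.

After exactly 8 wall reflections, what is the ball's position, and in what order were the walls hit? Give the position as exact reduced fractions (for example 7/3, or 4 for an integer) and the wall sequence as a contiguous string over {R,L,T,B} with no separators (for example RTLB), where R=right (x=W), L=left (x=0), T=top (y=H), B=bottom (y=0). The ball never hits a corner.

Final position: (7,8)
Wall sequence: BRTBLTBR

1. t=8/3 → B at (11/3,0); v=(1,3)
2. t=10/3 → R at (7,10); v=(-1,3)
3. t=1/3 → T at (20/3,11); v=(-1,-3)
4. t=11/3 → B at (3,0); v=(-1,3)
5. t=3 → L at (0,9); v=(1,3)
6. t=2/3 → T at (2/3,11); v=(1,-3)
7. t=11/3 → B at (13/3,0); v=(1,3)
8. t=8/3 → R at (7,8); v=(-1,3)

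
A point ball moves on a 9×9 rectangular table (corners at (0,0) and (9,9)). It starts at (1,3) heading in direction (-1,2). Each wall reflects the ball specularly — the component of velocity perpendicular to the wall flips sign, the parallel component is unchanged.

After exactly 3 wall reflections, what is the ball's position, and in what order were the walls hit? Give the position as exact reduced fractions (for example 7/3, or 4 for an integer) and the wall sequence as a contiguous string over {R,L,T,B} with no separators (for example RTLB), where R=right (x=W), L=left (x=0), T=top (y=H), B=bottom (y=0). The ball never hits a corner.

Final position: (13/2,0)
Wall sequence: LTB

1. t=1 → L at (0,5); v=(1,2)
2. t=2 → T at (2,9); v=(1,-2)
3. t=9/2 → B at (13/2,0); v=(1,2)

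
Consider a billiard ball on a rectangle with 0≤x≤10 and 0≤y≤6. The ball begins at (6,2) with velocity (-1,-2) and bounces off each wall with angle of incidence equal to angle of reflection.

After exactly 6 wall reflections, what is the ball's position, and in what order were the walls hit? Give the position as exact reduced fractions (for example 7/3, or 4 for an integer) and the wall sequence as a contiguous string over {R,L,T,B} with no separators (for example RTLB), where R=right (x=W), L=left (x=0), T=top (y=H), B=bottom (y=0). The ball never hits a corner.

1. t=1 → B at (5,0); v=(-1,2)
2. t=3 → T at (2,6); v=(-1,-2)
3. t=2 → L at (0,2); v=(1,-2)
4. t=1 → B at (1,0); v=(1,2)
5. t=3 → T at (4,6); v=(1,-2)
6. t=3 → B at (7,0); v=(1,2)

Final position: (7,0)
Wall sequence: BTLBTB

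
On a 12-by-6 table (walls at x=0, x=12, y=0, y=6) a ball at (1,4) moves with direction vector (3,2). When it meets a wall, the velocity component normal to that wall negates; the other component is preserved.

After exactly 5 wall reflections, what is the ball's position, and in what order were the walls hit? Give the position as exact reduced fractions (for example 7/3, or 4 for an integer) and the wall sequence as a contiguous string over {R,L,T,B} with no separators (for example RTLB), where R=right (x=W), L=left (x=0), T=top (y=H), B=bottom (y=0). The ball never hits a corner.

1. t=1 → T at (4,6); v=(3,-2)
2. t=8/3 → R at (12,2/3); v=(-3,-2)
3. t=1/3 → B at (11,0); v=(-3,2)
4. t=3 → T at (2,6); v=(-3,-2)
5. t=2/3 → L at (0,14/3); v=(3,-2)

Final position: (0,14/3)
Wall sequence: TRBTL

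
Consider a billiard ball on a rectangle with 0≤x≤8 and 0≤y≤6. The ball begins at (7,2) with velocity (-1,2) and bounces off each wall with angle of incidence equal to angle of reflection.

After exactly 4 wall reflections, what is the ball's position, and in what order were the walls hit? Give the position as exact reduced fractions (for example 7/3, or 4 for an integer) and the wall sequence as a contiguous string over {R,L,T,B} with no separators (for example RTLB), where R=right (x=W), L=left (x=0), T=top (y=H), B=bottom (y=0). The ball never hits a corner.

Final position: (1,6)
Wall sequence: TBLT

1. t=2 → T at (5,6); v=(-1,-2)
2. t=3 → B at (2,0); v=(-1,2)
3. t=2 → L at (0,4); v=(1,2)
4. t=1 → T at (1,6); v=(1,-2)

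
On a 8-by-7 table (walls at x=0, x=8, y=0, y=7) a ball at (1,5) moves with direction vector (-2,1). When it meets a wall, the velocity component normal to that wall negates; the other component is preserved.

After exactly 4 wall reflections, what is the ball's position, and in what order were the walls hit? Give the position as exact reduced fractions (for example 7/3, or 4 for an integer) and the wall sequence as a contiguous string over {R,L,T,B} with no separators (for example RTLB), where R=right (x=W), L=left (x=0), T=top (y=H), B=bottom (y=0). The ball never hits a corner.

Final position: (0,1/2)
Wall sequence: LTRL

1. t=1/2 → L at (0,11/2); v=(2,1)
2. t=3/2 → T at (3,7); v=(2,-1)
3. t=5/2 → R at (8,9/2); v=(-2,-1)
4. t=4 → L at (0,1/2); v=(2,-1)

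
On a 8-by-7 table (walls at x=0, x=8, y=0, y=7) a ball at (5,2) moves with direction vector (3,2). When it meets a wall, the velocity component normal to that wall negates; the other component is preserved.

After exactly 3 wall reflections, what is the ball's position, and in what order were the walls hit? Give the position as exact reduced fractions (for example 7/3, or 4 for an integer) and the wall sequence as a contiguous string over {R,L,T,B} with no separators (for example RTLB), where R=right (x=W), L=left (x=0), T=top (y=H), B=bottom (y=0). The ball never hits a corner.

Final position: (0,14/3)
Wall sequence: RTL

1. t=1 → R at (8,4); v=(-3,2)
2. t=3/2 → T at (7/2,7); v=(-3,-2)
3. t=7/6 → L at (0,14/3); v=(3,-2)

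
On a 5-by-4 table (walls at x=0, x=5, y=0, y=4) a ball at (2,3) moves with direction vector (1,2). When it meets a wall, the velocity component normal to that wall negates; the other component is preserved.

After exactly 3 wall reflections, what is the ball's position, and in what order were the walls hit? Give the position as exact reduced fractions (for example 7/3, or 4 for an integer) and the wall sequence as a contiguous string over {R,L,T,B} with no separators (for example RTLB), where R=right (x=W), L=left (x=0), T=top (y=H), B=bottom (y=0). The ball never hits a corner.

Final position: (5,1)
Wall sequence: TBR

1. t=1/2 → T at (5/2,4); v=(1,-2)
2. t=2 → B at (9/2,0); v=(1,2)
3. t=1/2 → R at (5,1); v=(-1,2)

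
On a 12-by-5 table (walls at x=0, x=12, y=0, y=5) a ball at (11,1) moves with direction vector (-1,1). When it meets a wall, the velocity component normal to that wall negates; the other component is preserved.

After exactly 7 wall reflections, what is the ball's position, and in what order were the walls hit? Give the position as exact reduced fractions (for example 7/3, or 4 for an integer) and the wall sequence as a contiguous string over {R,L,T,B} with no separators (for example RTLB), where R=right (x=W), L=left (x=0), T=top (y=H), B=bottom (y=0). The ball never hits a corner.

Final position: (11,5)
Wall sequence: TBLTBRT

1. t=4 → T at (7,5); v=(-1,-1)
2. t=5 → B at (2,0); v=(-1,1)
3. t=2 → L at (0,2); v=(1,1)
4. t=3 → T at (3,5); v=(1,-1)
5. t=5 → B at (8,0); v=(1,1)
6. t=4 → R at (12,4); v=(-1,1)
7. t=1 → T at (11,5); v=(-1,-1)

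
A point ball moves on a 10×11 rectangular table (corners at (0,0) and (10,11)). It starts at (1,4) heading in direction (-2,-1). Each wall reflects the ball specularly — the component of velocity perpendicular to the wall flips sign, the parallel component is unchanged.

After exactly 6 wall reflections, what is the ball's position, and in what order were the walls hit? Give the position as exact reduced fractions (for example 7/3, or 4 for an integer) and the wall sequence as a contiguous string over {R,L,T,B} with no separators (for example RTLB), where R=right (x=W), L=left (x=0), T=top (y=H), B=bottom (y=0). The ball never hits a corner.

Final position: (10,21/2)
Wall sequence: LBRLTR

1. t=1/2 → L at (0,7/2); v=(2,-1)
2. t=7/2 → B at (7,0); v=(2,1)
3. t=3/2 → R at (10,3/2); v=(-2,1)
4. t=5 → L at (0,13/2); v=(2,1)
5. t=9/2 → T at (9,11); v=(2,-1)
6. t=1/2 → R at (10,21/2); v=(-2,-1)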